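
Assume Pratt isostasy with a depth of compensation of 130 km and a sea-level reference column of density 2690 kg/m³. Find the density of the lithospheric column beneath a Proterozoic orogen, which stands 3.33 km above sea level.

Pratt balance: ρ_ref D = ρ (D + h).
ρ = ρ_ref D/(D + h) = 2690 × 130 km/(130 km + 3.33 km) = 2620 kg/m³.

2620 kg/m³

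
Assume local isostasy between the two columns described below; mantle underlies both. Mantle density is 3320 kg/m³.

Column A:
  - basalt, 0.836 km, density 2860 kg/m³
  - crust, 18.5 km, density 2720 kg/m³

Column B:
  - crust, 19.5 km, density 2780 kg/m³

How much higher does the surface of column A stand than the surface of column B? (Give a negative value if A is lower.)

0.288 km

For any compensation level in the mantle, the mantle terms cancel and isostasy reduces to e = (Σt_A − Σt_B) − (Σ(ρt)_A − Σ(ρt)_B) / ρ_m.
Σt_A = 19.336 km; Σt_B = 19.5 km; Σ(ρt)_A = 52710.96; Σ(ρt)_B = 54210 (in km·kg/m³).
e = (19.336 − 19.5) − (52710.96 − 54210) / 3320 = 0.288 km.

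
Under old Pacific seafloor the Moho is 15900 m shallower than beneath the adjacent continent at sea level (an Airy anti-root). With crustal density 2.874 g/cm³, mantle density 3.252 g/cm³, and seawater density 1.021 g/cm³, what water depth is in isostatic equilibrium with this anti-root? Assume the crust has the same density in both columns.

Replacing a thickness d of crust by seawater at the top must be balanced by replacing crust with mantle at the base: d (ρ_c − ρ_w) = a (ρ_m − ρ_c).
d = a (ρ_m − ρ_c)/(ρ_c − ρ_w) = 15900 m × 0.378/1.853 = 3240 m.

3240 m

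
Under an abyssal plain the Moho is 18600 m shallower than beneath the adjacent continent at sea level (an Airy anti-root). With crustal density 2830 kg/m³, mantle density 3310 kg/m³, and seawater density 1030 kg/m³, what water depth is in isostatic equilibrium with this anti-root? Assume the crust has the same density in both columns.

4960 m

Replacing a thickness d of crust by seawater at the top must be balanced by replacing crust with mantle at the base: d (ρ_c − ρ_w) = a (ρ_m − ρ_c).
d = a (ρ_m − ρ_c)/(ρ_c − ρ_w) = 18600 m × 480/1800 = 4960 m.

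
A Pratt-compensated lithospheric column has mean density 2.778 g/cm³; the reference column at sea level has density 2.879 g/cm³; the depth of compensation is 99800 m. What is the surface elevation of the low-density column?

ρ_ref D = ρ (D + h) → h = D (ρ_ref − ρ)/ρ.
h = 99800 m × (2.879 − 2.778)/2.778 = 3630 m.

3630 m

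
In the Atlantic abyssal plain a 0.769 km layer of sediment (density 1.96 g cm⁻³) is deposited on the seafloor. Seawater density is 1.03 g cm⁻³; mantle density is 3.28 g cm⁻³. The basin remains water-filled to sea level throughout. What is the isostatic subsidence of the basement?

Submarine loading: the sediment displaces seawater, and the subsidence is in turn flooded, so s (ρ_m − ρ_w) = t (ρ_sed − ρ_w).
s = 0.769 km × (1.96 − 1.03) / (3.28 − 1.03) = 0.318 km.

0.318 km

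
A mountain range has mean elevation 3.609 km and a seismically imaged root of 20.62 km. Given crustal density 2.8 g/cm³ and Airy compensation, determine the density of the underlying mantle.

3.29 g/cm³

Airy balance: ρ_c h = (ρ_m − ρ_c) r → ρ_m = ρ_c (1 + h/r).
ρ_m = 2.8 × (1 + 3.609 km/20.62 km) = 3.29 g/cm³.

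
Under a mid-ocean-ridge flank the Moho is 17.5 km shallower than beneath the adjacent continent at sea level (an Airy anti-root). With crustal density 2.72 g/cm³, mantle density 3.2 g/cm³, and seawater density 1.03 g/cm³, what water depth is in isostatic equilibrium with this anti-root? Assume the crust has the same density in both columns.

4.97 km

Replacing a thickness d of crust by seawater at the top must be balanced by replacing crust with mantle at the base: d (ρ_c − ρ_w) = a (ρ_m − ρ_c).
d = a (ρ_m − ρ_c)/(ρ_c − ρ_w) = 17.5 km × 0.48/1.69 = 4.97 km.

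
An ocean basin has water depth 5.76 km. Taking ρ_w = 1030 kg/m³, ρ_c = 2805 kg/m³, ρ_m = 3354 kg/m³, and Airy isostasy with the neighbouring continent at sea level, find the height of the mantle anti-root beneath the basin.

18.6 km

Balancing pressure at the compensation depth: replacing crust with seawater at the top is compensated by replacing crust with mantle at the base: d (ρ_c − ρ_w) = a (ρ_m − ρ_c).
a = d (ρ_c − ρ_w)/(ρ_m − ρ_c) = 5.76 km × 1775/549 = 18.6 km.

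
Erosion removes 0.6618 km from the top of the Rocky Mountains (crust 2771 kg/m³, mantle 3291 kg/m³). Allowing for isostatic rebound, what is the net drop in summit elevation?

0.105 km

Rebound u = e ρ_c/ρ_m = 0.6618 km × 2771/3291 = 0.5572 km.
Net surface drop = e − u = 0.6618 km − 0.5572 km = e (ρ_m − ρ_c)/ρ_m = 0.105 km.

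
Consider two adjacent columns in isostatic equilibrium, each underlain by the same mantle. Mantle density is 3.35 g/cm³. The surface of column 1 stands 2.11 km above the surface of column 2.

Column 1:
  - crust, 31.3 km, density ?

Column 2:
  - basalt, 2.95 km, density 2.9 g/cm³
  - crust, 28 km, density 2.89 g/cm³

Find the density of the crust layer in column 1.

Take the compensation level at the base of the deeper column (depth z_c below the surface of column 1) and equate Σ ρ_i t_i down to z_c; mantle fills any gap and the z_c terms cancel.
Column 1: 31.3×ρ + (z_c − 31.3)×3.35
Column 2: 2.11×0 + 2.95×2.9 + 28×2.89 + (z_c − 2.11 − 30.95)×3.35
The z_c×3.35 term appears on both sides and cancels. Collect the known terms of each column as K = Σ(ρt)_known − 3.35 × (depth of known layers): K_1 = 0 − 3.35×31.3 = −104.855; K_2 = 89.475 − 3.35×(2.11 + 30.95) = −21.276.
Balance: K_1 + 31.3×ρ = K_2, so ρ = (K_2 − K_1)/31.3 = 83.579/31.3 = 2.67 g/cm³.

2.67 g/cm³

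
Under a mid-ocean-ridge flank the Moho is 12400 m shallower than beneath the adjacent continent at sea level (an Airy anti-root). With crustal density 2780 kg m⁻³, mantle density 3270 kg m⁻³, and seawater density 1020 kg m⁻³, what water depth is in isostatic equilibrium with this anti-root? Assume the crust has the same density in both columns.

Replacing a thickness d of crust by seawater at the top must be balanced by replacing crust with mantle at the base: d (ρ_c − ρ_w) = a (ρ_m − ρ_c).
d = a (ρ_m − ρ_c)/(ρ_c − ρ_w) = 12400 m × 490/1760 = 3450 m.

3450 m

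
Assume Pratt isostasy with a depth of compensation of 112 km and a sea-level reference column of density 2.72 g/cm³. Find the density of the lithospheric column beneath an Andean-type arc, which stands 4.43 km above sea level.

Pratt balance: ρ_ref D = ρ (D + h).
ρ = ρ_ref D/(D + h) = 2.72 × 112 km/(112 km + 4.43 km) = 2.62 g/cm³.

2.62 g/cm³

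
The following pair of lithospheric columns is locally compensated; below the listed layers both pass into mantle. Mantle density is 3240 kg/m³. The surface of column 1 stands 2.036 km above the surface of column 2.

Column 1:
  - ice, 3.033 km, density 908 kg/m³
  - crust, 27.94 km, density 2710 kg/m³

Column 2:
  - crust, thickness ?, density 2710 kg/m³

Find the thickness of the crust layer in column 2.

Take the compensation level at the base of the deeper column (depth z_c below the surface of column 1) and equate Σ ρ_i t_i down to z_c; mantle fills any gap and the z_c terms cancel.
Column 1: 3.033×908 + 27.94×2710 + (z_c − 30.973)×3240
Column 2: 2.036×0 + x×2710 + (z_c − 2.036 − 0 − x)×3240
The z_c×3240 term appears on both sides and cancels. Collect the known terms of each column as K = Σ(ρt)_known − 3240 × (depth of known layers): K_1 = 78471.364 − 3240×30.973 = −21881.156; K_2 = 0 − 3240×(2.036 + 0) = −6596.64.
Balance: K_1 = K_2 − x×(3240 − 2710), so x = (K_2 − K_1)/(3240 − 2710) = 15284.5/530 = 28.8 km.

28.8 km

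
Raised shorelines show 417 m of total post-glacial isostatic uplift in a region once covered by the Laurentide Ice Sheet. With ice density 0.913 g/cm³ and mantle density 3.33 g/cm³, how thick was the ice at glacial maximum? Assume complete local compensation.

u = t ρ_ice/ρ_m → t = u ρ_m/ρ_ice = 417 m × 3.33/0.913 = 1520 m.

1520 m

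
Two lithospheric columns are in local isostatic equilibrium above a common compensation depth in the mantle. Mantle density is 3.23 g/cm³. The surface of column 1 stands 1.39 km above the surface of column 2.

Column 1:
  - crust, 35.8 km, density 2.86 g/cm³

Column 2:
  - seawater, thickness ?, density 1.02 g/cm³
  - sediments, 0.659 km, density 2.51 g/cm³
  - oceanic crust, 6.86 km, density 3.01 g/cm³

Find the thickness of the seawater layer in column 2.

Take the compensation level at the base of the deeper column (depth z_c below the surface of column 1) and equate Σ ρ_i t_i down to z_c; mantle fills any gap and the z_c terms cancel.
Column 1: 35.8×2.86 + (z_c − 35.8)×3.23
Column 2: 1.39×0 + x×1.02 + 0.659×2.51 + 6.86×3.01 + (z_c − 1.39 − 7.519 − x)×3.23
The z_c×3.23 term appears on both sides and cancels. Collect the known terms of each column as K = Σ(ρt)_known − 3.23 × (depth of known layers): K_1 = 102.388 − 3.23×35.8 = −13.246; K_2 = 22.30269 − 3.23×(1.39 + 7.519) = −6.47338.
Balance: K_1 = K_2 − x×(3.23 − 1.02), so x = (K_2 − K_1)/(3.23 − 1.02) = 6.77262/2.21 = 3.06 km.

3.06 km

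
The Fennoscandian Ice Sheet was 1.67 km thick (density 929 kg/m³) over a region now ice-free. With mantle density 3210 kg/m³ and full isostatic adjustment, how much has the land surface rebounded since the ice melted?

Removing the load lets mantle flow back in; uplift u satisfies ρ_ice t = ρ_m u.
u = t ρ_ice/ρ_m = 1.67 km × 929/3210 = 0.483 km.

0.483 km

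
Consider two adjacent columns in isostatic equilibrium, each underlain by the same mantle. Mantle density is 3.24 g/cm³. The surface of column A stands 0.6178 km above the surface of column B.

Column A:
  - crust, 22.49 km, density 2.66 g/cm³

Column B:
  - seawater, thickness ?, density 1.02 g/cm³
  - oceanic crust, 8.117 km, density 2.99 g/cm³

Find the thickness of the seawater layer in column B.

4.06 km

Take the compensation level at the base of the deeper column (depth z_c below the surface of column A) and equate Σ ρ_i t_i down to z_c; mantle fills any gap and the z_c terms cancel.
Column A: 22.49×2.66 + (z_c − 22.49)×3.24
Column B: 0.6178×0 + x×1.02 + 8.117×2.99 + (z_c − 0.6178 − 8.117 − x)×3.24
The z_c×3.24 term appears on both sides and cancels. Collect the known terms of each column as K = Σ(ρt)_known − 3.24 × (depth of known layers): K_A = 59.8234 − 3.24×22.49 = −13.0442; K_B = 24.26983 − 3.24×(0.6178 + 8.117) = −4.030922.
Balance: K_A = K_B − x×(3.24 − 1.02), so x = (K_B − K_A)/(3.24 − 1.02) = 9.01328/2.22 = 4.06 km.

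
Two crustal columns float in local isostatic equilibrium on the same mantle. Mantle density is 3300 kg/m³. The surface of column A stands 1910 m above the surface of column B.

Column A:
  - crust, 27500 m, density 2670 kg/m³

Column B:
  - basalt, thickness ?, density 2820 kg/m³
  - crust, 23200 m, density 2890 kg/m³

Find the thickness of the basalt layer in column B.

3150 m

Take the compensation level at the base of the deeper column (depth z_c below the surface of column A) and equate Σ ρ_i t_i down to z_c; mantle fills any gap and the z_c terms cancel.
Column A: 27500×2670 + (z_c − 27500)×3300
Column B: 1910×0 + x×2820 + 23200×2890 + (z_c − 1910 − 23200 − x)×3300
The z_c×3300 term appears on both sides and cancels. Collect the known terms of each column as K = Σ(ρt)_known − 3300 × (depth of known layers): K_A = 73425000 − 3300×27500 = −17325000; K_B = 67048000 − 3300×(1910 + 23200) = −15815000.
Balance: K_A = K_B − x×(3300 − 2820), so x = (K_B − K_A)/(3300 − 2820) = 1510000/480 = 3150 m.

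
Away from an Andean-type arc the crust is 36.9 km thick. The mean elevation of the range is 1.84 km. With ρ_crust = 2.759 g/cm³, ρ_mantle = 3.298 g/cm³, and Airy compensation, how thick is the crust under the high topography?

Root depth r = h ρ_c / (ρ_m − ρ_c) = 1.84 km × 2.759 / 0.539 = 9.418 km.
Total thickness = T + h + r = 36.9 km + 1.84 km + 9.418 km = 48.2 km.

48.2 km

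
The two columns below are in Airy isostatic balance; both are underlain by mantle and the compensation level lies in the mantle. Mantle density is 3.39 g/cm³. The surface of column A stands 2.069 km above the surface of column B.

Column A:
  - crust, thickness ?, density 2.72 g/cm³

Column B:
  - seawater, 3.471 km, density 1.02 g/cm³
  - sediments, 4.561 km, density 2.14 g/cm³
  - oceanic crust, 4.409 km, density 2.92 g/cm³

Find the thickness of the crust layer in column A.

34.3 km

Take the compensation level at the base of the deeper column (depth z_c below the surface of column A) and equate Σ ρ_i t_i down to z_c; mantle fills any gap and the z_c terms cancel.
Column A: x×2.72 + (z_c − 0 − x)×3.39
Column B: 2.069×0 + 3.471×1.02 + 4.561×2.14 + 4.409×2.92 + (z_c − 2.069 − 12.441)×3.39
The z_c×3.39 term appears on both sides and cancels. Collect the known terms of each column as K = Σ(ρt)_known − 3.39 × (depth of known layers): K_A = 0 − 3.39×0 = 0; K_B = 26.17524 − 3.39×(2.069 + 12.441) = −23.01366.
Balance: K_A − x×(3.39 − 2.72) = K_B, so x = (K_A − K_B)/(3.39 − 2.72) = 23.0137/0.67 = 34.3 km.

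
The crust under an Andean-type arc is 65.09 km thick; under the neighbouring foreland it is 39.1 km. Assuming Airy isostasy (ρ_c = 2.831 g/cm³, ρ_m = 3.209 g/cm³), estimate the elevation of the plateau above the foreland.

Excess crust Δ = 65.09 km − 39.1 km = 25.99 km, split between elevation h and root r with h + r = Δ.
Airy balance ρ_c h = (ρ_m − ρ_c) r gives r = h ρ_c/(ρ_m − ρ_c), so h (1 + ρ_c/(ρ_m − ρ_c)) = Δ, i.e. h = Δ (ρ_m − ρ_c)/ρ_m.
h = 25.99 km × 0.378/3.209 = 3.06 km.

3.06 km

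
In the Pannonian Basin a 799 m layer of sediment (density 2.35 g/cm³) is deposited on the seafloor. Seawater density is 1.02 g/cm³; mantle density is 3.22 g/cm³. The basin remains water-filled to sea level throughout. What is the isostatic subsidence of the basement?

Submarine loading: the sediment displaces seawater, and the subsidence is in turn flooded, so s (ρ_m − ρ_w) = t (ρ_sed − ρ_w).
s = 799 m × (2.35 − 1.02) / (3.22 − 1.02) = 483 m.

483 m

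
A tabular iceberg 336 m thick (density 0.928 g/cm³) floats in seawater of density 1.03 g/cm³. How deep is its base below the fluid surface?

Draft d = t ρ_obj/ρ_fluid = 336 m × 0.928/1.03 = 303 m.

303 m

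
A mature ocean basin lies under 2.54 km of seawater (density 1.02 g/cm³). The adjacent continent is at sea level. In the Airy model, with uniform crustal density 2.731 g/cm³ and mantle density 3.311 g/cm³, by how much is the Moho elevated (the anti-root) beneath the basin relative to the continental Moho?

Equating mass per unit area of the two columns: replacing crust with seawater at the top is compensated by replacing crust with mantle at the base: d (ρ_c − ρ_w) = a (ρ_m − ρ_c).
a = d (ρ_c − ρ_w)/(ρ_m − ρ_c) = 2.54 km × 1.711/0.58 = 7.49 km.

7.49 km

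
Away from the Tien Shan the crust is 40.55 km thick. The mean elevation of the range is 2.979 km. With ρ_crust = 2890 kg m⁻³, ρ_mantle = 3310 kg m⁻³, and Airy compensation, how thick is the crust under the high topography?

64 km

Root depth r = h ρ_c / (ρ_m − ρ_c) = 2.979 km × 2890 / 420 = 20.5 km.
Total thickness = T + h + r = 40.55 km + 2.979 km + 20.5 km = 64 km.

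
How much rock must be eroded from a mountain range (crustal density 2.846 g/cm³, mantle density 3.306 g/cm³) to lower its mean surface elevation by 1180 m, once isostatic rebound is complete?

8480 m

Net drop Δ = e − u = e − e ρ_c/ρ_m = e (ρ_m − ρ_c)/ρ_m.
e = Δ ρ_m/(ρ_m − ρ_c) = 1180 m × 3.306/0.46 = 8480 m.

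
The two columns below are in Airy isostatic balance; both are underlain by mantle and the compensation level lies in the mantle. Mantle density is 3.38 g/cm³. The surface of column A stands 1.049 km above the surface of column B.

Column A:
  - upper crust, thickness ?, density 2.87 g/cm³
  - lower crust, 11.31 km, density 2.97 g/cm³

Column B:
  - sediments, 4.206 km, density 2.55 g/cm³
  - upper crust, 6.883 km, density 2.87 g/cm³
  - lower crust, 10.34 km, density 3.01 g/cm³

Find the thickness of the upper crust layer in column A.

Take the compensation level at the base of the deeper column (depth z_c below the surface of column A) and equate Σ ρ_i t_i down to z_c; mantle fills any gap and the z_c terms cancel.
Column A: x×2.87 + 11.31×2.97 + (z_c − 11.31 − x)×3.38
Column B: 1.049×0 + 4.206×2.55 + 6.883×2.87 + 10.34×3.01 + (z_c − 1.049 − 21.429)×3.38
The z_c×3.38 term appears on both sides and cancels. Collect the known terms of each column as K = Σ(ρt)_known − 3.38 × (depth of known layers): K_A = 33.5907 − 3.38×11.31 = −4.6371; K_B = 61.60291 − 3.38×(1.049 + 21.429) = −14.37273.
Balance: K_A − x×(3.38 − 2.87) = K_B, so x = (K_A − K_B)/(3.38 − 2.87) = 9.73563/0.51 = 19.1 km.

19.1 km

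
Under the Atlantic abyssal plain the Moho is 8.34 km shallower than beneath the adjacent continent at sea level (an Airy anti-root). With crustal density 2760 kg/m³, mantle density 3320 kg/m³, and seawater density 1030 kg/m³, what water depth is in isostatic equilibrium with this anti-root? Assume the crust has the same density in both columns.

Replacing a thickness d of crust by seawater at the top must be balanced by replacing crust with mantle at the base: d (ρ_c − ρ_w) = a (ρ_m − ρ_c).
d = a (ρ_m − ρ_c)/(ρ_c − ρ_w) = 8.34 km × 560/1730 = 2.7 km.

2.7 km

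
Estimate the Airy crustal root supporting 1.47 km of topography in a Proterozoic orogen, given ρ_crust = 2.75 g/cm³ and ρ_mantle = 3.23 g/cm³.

Equating mass per unit area of the two columns: the weight of the topography is balanced by the buoyancy of the root, ρ_c h = (ρ_m − ρ_c) r.
r = h · ρ_c / (ρ_m − ρ_c) = 1.47 km × 2.75 / (3.23 − 2.75) = 8.42 km.

8.42 km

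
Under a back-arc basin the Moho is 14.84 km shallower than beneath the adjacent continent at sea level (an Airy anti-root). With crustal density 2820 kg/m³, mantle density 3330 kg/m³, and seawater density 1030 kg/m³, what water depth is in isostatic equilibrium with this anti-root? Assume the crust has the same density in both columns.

4.23 km

Replacing a thickness d of crust by seawater at the top must be balanced by replacing crust with mantle at the base: d (ρ_c − ρ_w) = a (ρ_m − ρ_c).
d = a (ρ_m − ρ_c)/(ρ_c − ρ_w) = 14.84 km × 510/1790 = 4.23 km.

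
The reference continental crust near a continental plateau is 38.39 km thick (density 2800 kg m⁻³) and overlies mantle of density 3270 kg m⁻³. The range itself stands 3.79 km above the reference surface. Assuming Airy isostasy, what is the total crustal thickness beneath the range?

Root depth r = h ρ_c / (ρ_m − ρ_c) = 3.79 km × 2800 / 470 = 22.58 km.
Total thickness = T + h + r = 38.39 km + 3.79 km + 22.58 km = 64.8 km.

64.8 km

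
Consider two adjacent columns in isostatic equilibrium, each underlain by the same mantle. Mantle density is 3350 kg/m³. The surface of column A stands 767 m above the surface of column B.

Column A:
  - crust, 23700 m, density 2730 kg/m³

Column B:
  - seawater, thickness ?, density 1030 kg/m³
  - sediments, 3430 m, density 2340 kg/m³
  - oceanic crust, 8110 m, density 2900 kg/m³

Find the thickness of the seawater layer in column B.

Take the compensation level at the base of the deeper column (depth z_c below the surface of column A) and equate Σ ρ_i t_i down to z_c; mantle fills any gap and the z_c terms cancel.
Column A: 23700×2730 + (z_c − 23700)×3350
Column B: 767×0 + x×1030 + 3430×2340 + 8110×2900 + (z_c − 767 − 11540 − x)×3350
The z_c×3350 term appears on both sides and cancels. Collect the known terms of each column as K = Σ(ρt)_known − 3350 × (depth of known layers): K_A = 64701000 − 3350×23700 = −14694000; K_B = 31545200 − 3350×(767 + 11540) = −9683250.
Balance: K_A = K_B − x×(3350 − 1030), so x = (K_B − K_A)/(3350 − 1030) = 5010750/2320 = 2160 m.

2160 m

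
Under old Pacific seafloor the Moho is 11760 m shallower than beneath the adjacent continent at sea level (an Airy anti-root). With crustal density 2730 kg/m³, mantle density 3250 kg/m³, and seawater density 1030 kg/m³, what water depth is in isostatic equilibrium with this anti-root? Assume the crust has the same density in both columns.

Replacing a thickness d of crust by seawater at the top must be balanced by replacing crust with mantle at the base: d (ρ_c − ρ_w) = a (ρ_m − ρ_c).
d = a (ρ_m − ρ_c)/(ρ_c − ρ_w) = 11760 m × 520/1700 = 3600 m.

3600 m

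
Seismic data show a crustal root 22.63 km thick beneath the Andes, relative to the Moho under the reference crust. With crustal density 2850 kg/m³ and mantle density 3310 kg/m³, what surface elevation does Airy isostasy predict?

For local isostatic compensation: ρ_c h = (ρ_m − ρ_c) r.
h = r (ρ_m − ρ_c) / ρ_c = 22.63 km × (3310 − 2850) / 2850 = 3.65 km.

3.65 km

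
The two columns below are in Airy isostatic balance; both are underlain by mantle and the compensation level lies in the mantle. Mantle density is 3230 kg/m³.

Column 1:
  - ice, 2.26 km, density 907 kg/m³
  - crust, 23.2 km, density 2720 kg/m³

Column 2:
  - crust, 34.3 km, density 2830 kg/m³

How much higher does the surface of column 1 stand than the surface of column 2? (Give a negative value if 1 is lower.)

1.04 km

For any compensation level in the mantle, the mantle terms cancel and isostasy reduces to e = (Σt_1 − Σt_2) − (Σ(ρt)_1 − Σ(ρt)_2) / ρ_m.
Σt_1 = 25.46 km; Σt_2 = 34.3 km; Σ(ρt)_1 = 65153.82; Σ(ρt)_2 = 97069 (in km·kg/m³).
e = (25.46 − 34.3) − (65153.82 − 97069) / 3230 = 1.04 km.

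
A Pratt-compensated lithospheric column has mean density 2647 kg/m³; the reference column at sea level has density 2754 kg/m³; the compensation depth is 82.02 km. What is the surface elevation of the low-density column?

3.32 km

ρ_ref D = ρ (D + h) → h = D (ρ_ref − ρ)/ρ.
h = 82.02 km × (2754 − 2647)/2647 = 3.32 km.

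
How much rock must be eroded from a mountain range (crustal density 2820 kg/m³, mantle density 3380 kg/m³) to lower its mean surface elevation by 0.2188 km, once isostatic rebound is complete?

1.32 km

Net drop Δ = e − u = e − e ρ_c/ρ_m = e (ρ_m − ρ_c)/ρ_m.
e = Δ ρ_m/(ρ_m − ρ_c) = 0.2188 km × 3380/560 = 1.32 km.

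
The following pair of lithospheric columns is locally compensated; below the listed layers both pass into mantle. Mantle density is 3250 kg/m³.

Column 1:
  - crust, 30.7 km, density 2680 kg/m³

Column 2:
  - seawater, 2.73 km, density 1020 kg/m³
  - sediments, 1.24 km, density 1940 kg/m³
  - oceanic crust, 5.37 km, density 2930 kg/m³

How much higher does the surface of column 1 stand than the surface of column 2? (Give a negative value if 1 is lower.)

For any compensation level in the mantle, the mantle terms cancel and isostasy reduces to e = (Σt_1 − Σt_2) − (Σ(ρt)_1 − Σ(ρt)_2) / ρ_m.
Σt_1 = 30.7 km; Σt_2 = 9.34 km; Σ(ρt)_1 = 82276; Σ(ρt)_2 = 20924.3 (in km·kg/m³).
e = (30.7 − 9.34) − (82276 − 20924.3) / 3250 = 2.48 km.

2.48 km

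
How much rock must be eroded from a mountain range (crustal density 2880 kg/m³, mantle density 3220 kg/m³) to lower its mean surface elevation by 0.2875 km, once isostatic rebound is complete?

Net drop Δ = e − u = e − e ρ_c/ρ_m = e (ρ_m − ρ_c)/ρ_m.
e = Δ ρ_m/(ρ_m − ρ_c) = 0.2875 km × 3220/340 = 2.72 km.

2.72 km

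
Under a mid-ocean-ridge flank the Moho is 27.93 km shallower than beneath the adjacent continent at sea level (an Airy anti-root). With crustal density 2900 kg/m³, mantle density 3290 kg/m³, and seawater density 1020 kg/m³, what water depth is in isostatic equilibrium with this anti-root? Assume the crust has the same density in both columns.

5.79 km

Replacing a thickness d of crust by seawater at the top must be balanced by replacing crust with mantle at the base: d (ρ_c − ρ_w) = a (ρ_m − ρ_c).
d = a (ρ_m − ρ_c)/(ρ_c − ρ_w) = 27.93 km × 390/1880 = 5.79 km.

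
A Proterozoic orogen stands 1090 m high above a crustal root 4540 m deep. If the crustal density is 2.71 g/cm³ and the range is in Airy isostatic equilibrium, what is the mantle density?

Airy balance: ρ_c h = (ρ_m − ρ_c) r → ρ_m = ρ_c (1 + h/r).
ρ_m = 2.71 × (1 + 1090 m/4540 m) = 3.36 g/cm³.

3.36 g/cm³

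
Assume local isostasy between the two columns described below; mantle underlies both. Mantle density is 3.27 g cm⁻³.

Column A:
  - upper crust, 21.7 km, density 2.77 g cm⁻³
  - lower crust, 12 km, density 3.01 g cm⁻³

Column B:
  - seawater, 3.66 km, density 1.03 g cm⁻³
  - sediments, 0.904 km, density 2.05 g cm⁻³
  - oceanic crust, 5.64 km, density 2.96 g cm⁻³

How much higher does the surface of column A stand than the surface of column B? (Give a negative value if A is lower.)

0.893 km

For any compensation level in the mantle, the mantle terms cancel and isostasy reduces to e = (Σt_A − Σt_B) − (Σ(ρt)_A − Σ(ρt)_B) / ρ_m.
Σt_A = 33.7 km; Σt_B = 10.204 km; Σ(ρt)_A = 96.229; Σ(ρt)_B = 22.3174 (in km·g cm⁻³).
e = (33.7 − 10.204) − (96.229 − 22.3174) / 3.27 = 0.893 km.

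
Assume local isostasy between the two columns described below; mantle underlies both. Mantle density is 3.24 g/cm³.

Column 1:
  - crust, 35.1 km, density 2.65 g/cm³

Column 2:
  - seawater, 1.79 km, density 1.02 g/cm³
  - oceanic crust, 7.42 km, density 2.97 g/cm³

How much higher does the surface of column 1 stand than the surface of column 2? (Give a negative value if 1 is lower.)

For any compensation level in the mantle, the mantle terms cancel and isostasy reduces to e = (Σt_1 − Σt_2) − (Σ(ρt)_1 − Σ(ρt)_2) / ρ_m.
Σt_1 = 35.1 km; Σt_2 = 9.21 km; Σ(ρt)_1 = 93.015; Σ(ρt)_2 = 23.8632 (in km·g/cm³).
e = (35.1 − 9.21) − (93.015 − 23.8632) / 3.24 = 4.55 km.

4.55 km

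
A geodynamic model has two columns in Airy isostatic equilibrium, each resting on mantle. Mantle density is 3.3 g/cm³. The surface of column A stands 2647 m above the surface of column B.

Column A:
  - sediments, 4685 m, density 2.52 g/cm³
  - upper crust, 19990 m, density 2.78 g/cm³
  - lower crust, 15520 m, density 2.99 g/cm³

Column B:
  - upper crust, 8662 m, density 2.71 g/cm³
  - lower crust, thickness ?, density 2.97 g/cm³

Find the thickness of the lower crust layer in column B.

15200 m

Take the compensation level at the base of the deeper column (depth z_c below the surface of column A) and equate Σ ρ_i t_i down to z_c; mantle fills any gap and the z_c terms cancel.
Column A: 4685×2.52 + 19990×2.78 + 15520×2.99 + (z_c − 40195)×3.3
Column B: 2647×0 + 8662×2.71 + x×2.97 + (z_c − 2647 − 8662 − x)×3.3
The z_c×3.3 term appears on both sides and cancels. Collect the known terms of each column as K = Σ(ρt)_known − 3.3 × (depth of known layers): K_A = 113783.2 − 3.3×40195 = −18860.3; K_B = 23474.02 − 3.3×(2647 + 8662) = −13845.68.
Balance: K_A = K_B − x×(3.3 − 2.97), so x = (K_B − K_A)/(3.3 − 2.97) = 5014.62/0.33 = 15200 m.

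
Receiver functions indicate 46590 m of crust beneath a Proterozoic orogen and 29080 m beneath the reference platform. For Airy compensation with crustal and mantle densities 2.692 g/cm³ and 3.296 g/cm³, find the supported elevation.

Excess crust Δ = 46590 m − 29080 m = 17510 m, split between elevation h and root r with h + r = Δ.
Airy balance ρ_c h = (ρ_m − ρ_c) r gives r = h ρ_c/(ρ_m − ρ_c), so h (1 + ρ_c/(ρ_m − ρ_c)) = Δ, i.e. h = Δ (ρ_m − ρ_c)/ρ_m.
h = 17510 m × 0.604/3.296 = 3210 m.

3210 m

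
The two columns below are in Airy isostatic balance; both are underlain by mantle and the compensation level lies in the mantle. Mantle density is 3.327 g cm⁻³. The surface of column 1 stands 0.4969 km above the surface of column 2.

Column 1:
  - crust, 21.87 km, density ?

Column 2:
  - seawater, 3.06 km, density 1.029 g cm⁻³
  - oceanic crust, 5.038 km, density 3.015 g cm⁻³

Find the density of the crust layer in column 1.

Take the compensation level at the base of the deeper column (depth z_c below the surface of column 1) and equate Σ ρ_i t_i down to z_c; mantle fills any gap and the z_c terms cancel.
Column 1: 21.87×ρ + (z_c − 21.87)×3.327
Column 2: 0.4969×0 + 3.06×1.029 + 5.038×3.015 + (z_c − 0.4969 − 8.098)×3.327
The z_c×3.327 term appears on both sides and cancels. Collect the known terms of each column as K = Σ(ρt)_known − 3.327 × (depth of known layers): K_1 = 0 − 3.327×21.87 = −72.76149; K_2 = 18.33831 − 3.327×(0.4969 + 8.098) = −10.2569223.
Balance: K_1 + 21.87×ρ = K_2, so ρ = (K_2 − K_1)/21.87 = 62.5046/21.87 = 2.86 g cm⁻³.

2.86 g cm⁻³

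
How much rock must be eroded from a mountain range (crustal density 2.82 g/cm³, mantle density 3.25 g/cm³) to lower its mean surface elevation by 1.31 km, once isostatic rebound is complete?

9.9 km

Net drop Δ = e − u = e − e ρ_c/ρ_m = e (ρ_m − ρ_c)/ρ_m.
e = Δ ρ_m/(ρ_m − ρ_c) = 1.31 km × 3.25/0.43 = 9.9 km.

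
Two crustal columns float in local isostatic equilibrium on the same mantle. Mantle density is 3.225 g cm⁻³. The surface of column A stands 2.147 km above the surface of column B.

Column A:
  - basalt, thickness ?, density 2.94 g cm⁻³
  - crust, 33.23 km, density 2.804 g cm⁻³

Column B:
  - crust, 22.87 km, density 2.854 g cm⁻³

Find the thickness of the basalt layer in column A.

Take the compensation level at the base of the deeper column (depth z_c below the surface of column A) and equate Σ ρ_i t_i down to z_c; mantle fills any gap and the z_c terms cancel.
Column A: x×2.94 + 33.23×2.804 + (z_c − 33.23 − x)×3.225
Column B: 2.147×0 + 22.87×2.854 + (z_c − 2.147 − 22.87)×3.225
The z_c×3.225 term appears on both sides and cancels. Collect the known terms of each column as K = Σ(ρt)_known − 3.225 × (depth of known layers): K_A = 93.17692 − 3.225×33.23 = −13.98983; K_B = 65.27098 − 3.225×(2.147 + 22.87) = −15.408845.
Balance: K_A − x×(3.225 − 2.94) = K_B, so x = (K_A − K_B)/(3.225 − 2.94) = 1.41901/0.285 = 4.98 km.

4.98 km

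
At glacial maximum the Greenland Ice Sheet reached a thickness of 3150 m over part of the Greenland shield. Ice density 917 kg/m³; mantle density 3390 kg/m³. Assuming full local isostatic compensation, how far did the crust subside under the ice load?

By Archimedes' principle applied to the lithosphere: the ice load ρ_ice t is balanced by mantle displaced below, ρ_m s.
s = t ρ_ice / ρ_m = 3150 m × 917/3390 = 852 m.

852 m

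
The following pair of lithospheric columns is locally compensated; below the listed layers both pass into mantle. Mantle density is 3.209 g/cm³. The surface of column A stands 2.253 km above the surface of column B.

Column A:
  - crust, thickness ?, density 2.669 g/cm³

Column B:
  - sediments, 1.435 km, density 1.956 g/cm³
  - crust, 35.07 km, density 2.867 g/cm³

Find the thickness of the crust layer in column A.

38.9 km

Take the compensation level at the base of the deeper column (depth z_c below the surface of column A) and equate Σ ρ_i t_i down to z_c; mantle fills any gap and the z_c terms cancel.
Column A: x×2.669 + (z_c − 0 − x)×3.209
Column B: 2.253×0 + 1.435×1.956 + 35.07×2.867 + (z_c − 2.253 − 36.505)×3.209
The z_c×3.209 term appears on both sides and cancels. Collect the known terms of each column as K = Σ(ρt)_known − 3.209 × (depth of known layers): K_A = 0 − 3.209×0 = 0; K_B = 103.35255 − 3.209×(2.253 + 36.505) = −21.021872.
Balance: K_A − x×(3.209 − 2.669) = K_B, so x = (K_A − K_B)/(3.209 − 2.669) = 21.0219/0.54 = 38.9 km.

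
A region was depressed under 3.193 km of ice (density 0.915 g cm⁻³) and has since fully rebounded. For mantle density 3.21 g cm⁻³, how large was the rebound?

0.91 km

Removing the load lets mantle flow back in; uplift u satisfies ρ_ice t = ρ_m u.
u = t ρ_ice/ρ_m = 3.193 km × 0.915/3.21 = 0.91 km.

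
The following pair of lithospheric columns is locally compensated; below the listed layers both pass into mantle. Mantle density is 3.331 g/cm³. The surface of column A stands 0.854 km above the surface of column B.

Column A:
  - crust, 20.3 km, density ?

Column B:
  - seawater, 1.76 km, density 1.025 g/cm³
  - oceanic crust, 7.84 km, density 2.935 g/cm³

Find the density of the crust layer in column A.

Take the compensation level at the base of the deeper column (depth z_c below the surface of column A) and equate Σ ρ_i t_i down to z_c; mantle fills any gap and the z_c terms cancel.
Column A: 20.3×ρ + (z_c − 20.3)×3.331
Column B: 0.854×0 + 1.76×1.025 + 7.84×2.935 + (z_c − 0.854 − 9.6)×3.331
The z_c×3.331 term appears on both sides and cancels. Collect the known terms of each column as K = Σ(ρt)_known − 3.331 × (depth of known layers): K_A = 0 − 3.331×20.3 = −67.6193; K_B = 24.8144 − 3.331×(0.854 + 9.6) = −10.007874.
Balance: K_A + 20.3×ρ = K_B, so ρ = (K_B − K_A)/20.3 = 57.6114/20.3 = 2.84 g/cm³.

2.84 g/cm³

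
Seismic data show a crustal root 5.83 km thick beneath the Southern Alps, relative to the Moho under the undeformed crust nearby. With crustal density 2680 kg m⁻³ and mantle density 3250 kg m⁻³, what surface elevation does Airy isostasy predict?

1.24 km

For local isostatic compensation: ρ_c h = (ρ_m − ρ_c) r.
h = r (ρ_m − ρ_c) / ρ_c = 5.83 km × (3250 − 2680) / 2680 = 1.24 km.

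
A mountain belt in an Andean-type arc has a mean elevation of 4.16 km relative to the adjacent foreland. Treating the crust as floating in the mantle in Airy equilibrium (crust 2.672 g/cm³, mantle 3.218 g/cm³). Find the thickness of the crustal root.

20.4 km

For local isostatic compensation: the weight of the topography is balanced by the buoyancy of the root, ρ_c h = (ρ_m − ρ_c) r.
r = h · ρ_c / (ρ_m − ρ_c) = 4.16 km × 2.672 / (3.218 − 2.672) = 20.4 km.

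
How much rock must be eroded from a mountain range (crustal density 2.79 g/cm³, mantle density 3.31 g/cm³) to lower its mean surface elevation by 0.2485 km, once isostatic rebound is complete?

1.58 km

Net drop Δ = e − u = e − e ρ_c/ρ_m = e (ρ_m − ρ_c)/ρ_m.
e = Δ ρ_m/(ρ_m − ρ_c) = 0.2485 km × 3.31/0.52 = 1.58 km.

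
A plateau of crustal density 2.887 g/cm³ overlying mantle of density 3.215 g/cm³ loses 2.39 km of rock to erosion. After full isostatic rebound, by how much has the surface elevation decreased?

Rebound u = e ρ_c/ρ_m = 2.39 km × 2.887/3.215 = 2.146 km.
Net surface drop = e − u = 2.39 km − 2.146 km = e (ρ_m − ρ_c)/ρ_m = 0.244 km.

0.244 km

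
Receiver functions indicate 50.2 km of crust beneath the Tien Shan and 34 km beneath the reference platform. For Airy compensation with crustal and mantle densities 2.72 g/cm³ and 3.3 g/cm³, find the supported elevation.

2.85 km

Excess crust Δ = 50.2 km − 34 km = 16.2 km, split between elevation h and root r with h + r = Δ.
Airy balance ρ_c h = (ρ_m − ρ_c) r gives r = h ρ_c/(ρ_m − ρ_c), so h (1 + ρ_c/(ρ_m − ρ_c)) = Δ, i.e. h = Δ (ρ_m − ρ_c)/ρ_m.
h = 16.2 km × 0.58/3.3 = 2.85 km.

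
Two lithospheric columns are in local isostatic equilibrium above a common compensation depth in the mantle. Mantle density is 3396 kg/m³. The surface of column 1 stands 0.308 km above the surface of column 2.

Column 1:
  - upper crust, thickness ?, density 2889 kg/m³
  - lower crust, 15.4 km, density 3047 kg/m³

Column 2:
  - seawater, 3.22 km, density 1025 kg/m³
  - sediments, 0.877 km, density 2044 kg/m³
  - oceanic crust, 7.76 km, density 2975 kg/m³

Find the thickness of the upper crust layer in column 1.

15.3 km

Take the compensation level at the base of the deeper column (depth z_c below the surface of column 1) and equate Σ ρ_i t_i down to z_c; mantle fills any gap and the z_c terms cancel.
Column 1: x×2889 + 15.4×3047 + (z_c − 15.4 − x)×3396
Column 2: 0.308×0 + 3.22×1025 + 0.877×2044 + 7.76×2975 + (z_c − 0.308 − 11.857)×3396
The z_c×3396 term appears on both sides and cancels. Collect the known terms of each column as K = Σ(ρt)_known − 3396 × (depth of known layers): K_1 = 46923.8 − 3396×15.4 = −5374.6; K_2 = 28179.088 − 3396×(0.308 + 11.857) = −13133.252.
Balance: K_1 − x×(3396 − 2889) = K_2, so x = (K_1 − K_2)/(3396 − 2889) = 7758.65/507 = 15.3 km.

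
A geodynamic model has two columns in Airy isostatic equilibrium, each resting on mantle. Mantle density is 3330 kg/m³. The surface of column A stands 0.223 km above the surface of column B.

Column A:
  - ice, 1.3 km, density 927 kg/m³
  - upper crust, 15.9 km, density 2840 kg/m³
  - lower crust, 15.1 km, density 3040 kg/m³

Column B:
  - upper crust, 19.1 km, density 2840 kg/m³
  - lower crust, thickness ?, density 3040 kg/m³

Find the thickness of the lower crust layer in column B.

Take the compensation level at the base of the deeper column (depth z_c below the surface of column A) and equate Σ ρ_i t_i down to z_c; mantle fills any gap and the z_c terms cancel.
Column A: 1.3×927 + 15.9×2840 + 15.1×3040 + (z_c − 32.3)×3330
Column B: 0.223×0 + 19.1×2840 + x×3040 + (z_c − 0.223 − 19.1 − x)×3330
The z_c×3330 term appears on both sides and cancels. Collect the known terms of each column as K = Σ(ρt)_known − 3330 × (depth of known layers): K_A = 92265.1 − 3330×32.3 = −15293.9; K_B = 54244 − 3330×(0.223 + 19.1) = −10101.59.
Balance: K_A = K_B − x×(3330 − 3040), so x = (K_B − K_A)/(3330 − 3040) = 5192.31/290 = 17.9 km.

17.9 km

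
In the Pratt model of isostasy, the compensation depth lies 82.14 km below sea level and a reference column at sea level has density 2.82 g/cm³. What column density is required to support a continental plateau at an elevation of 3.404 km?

2.71 g/cm³

Pratt balance: ρ_ref D = ρ (D + h).
ρ = ρ_ref D/(D + h) = 2.82 × 82.14 km/(82.14 km + 3.404 km) = 2.71 g/cm³.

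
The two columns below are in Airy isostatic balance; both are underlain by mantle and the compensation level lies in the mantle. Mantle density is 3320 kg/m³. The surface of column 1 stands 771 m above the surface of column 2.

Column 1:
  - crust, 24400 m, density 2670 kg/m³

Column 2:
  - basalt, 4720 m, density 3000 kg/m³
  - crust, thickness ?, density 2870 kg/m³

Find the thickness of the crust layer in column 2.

26200 m

Take the compensation level at the base of the deeper column (depth z_c below the surface of column 1) and equate Σ ρ_i t_i down to z_c; mantle fills any gap and the z_c terms cancel.
Column 1: 24400×2670 + (z_c − 24400)×3320
Column 2: 771×0 + 4720×3000 + x×2870 + (z_c − 771 − 4720 − x)×3320
The z_c×3320 term appears on both sides and cancels. Collect the known terms of each column as K = Σ(ρt)_known − 3320 × (depth of known layers): K_1 = 65148000 − 3320×24400 = −15860000; K_2 = 14160000 − 3320×(771 + 4720) = −4070120.
Balance: K_1 = K_2 − x×(3320 − 2870), so x = (K_2 − K_1)/(3320 − 2870) = 11789900/450 = 26200 m.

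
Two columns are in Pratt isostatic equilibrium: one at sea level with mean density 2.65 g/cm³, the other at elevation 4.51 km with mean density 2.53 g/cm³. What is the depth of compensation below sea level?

95.1 km

ρ_ref D = ρ (D + h) → D (ρ_ref − ρ) = ρ h.
D = ρ h/(ρ_ref − ρ) = 2.53 × 4.51 km/(2.65 − 2.53) = 95.1 km.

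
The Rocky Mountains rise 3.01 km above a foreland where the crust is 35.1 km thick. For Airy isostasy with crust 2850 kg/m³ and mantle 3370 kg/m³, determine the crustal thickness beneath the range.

54.6 km

Root depth r = h ρ_c / (ρ_m − ρ_c) = 3.01 km × 2850 / 520 = 16.5 km.
Total thickness = T + h + r = 35.1 km + 3.01 km + 16.5 km = 54.6 km.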